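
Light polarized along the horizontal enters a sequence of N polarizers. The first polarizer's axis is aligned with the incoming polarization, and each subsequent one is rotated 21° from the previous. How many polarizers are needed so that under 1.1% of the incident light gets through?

N = 34

First polarizer is aligned with the polarization: full transmission.
Each further stage multiplies by cos²(21°) = 0.8716.
After N polarizers: T = 0.8716^(N−1). Require T < 0.011 ⇒ N−1 > ln(0.011)/ln(0.8716) = 32.81, so N−1 ≥ 33 and N = 34.
Check: N=34 gives T = 0.01072 < 0.011; N=33 gives T = 0.01229.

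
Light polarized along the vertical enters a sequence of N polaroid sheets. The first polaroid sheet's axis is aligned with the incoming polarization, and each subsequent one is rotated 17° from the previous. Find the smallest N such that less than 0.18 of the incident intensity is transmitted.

N = 21

First polarizer is aligned with the polarization: full transmission.
Each further stage multiplies by cos²(17°) = 0.9145.
After N polarizers: T = 0.9145^(N−1). Require T < 0.18 ⇒ N−1 > ln(0.18)/ln(0.9145) = 19.19, so N−1 ≥ 20 and N = 21.
Check: N=21 gives T = 0.1674 < 0.18; N=20 gives T = 0.1831.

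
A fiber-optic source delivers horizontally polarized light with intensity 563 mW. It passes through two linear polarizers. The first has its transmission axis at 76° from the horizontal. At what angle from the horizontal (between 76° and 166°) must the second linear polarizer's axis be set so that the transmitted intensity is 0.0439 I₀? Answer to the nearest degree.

I₁ = I₀ cos²(76° − 0°) = I₀ cos²(76°) = 0.05853 I₀.
Need I₂/I₀ = 0.0439, so cos²(θ − 76°) = 0.0439 / 0.05853 = 0.7501.
θ − 76° = arccos(√0.7501) = 30.0°, giving θ ≈ 76 + 30.0 = 106.0°.

θ ≈ 106°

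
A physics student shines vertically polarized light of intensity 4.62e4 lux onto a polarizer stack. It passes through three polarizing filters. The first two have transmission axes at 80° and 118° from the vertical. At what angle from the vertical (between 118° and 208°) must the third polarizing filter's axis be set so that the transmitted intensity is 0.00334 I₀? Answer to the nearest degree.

θ ≈ 183°

I₁ = I₀ cos²(80° − 0°) = I₀ cos²(80°) = 0.03015 I₀.
I₂ = I₁ cos²(118° − 80°) = 0.03015 I₀ · cos²(38°) = 0.01872 I₀.
Need I₃/I₀ = 0.00334, so cos²(θ − 118°) = 0.00334 / 0.01872 = 0.1784.
θ − 118° = arccos(√0.1784) = 65.0°, giving θ ≈ 118 + 65.0 = 183.0°.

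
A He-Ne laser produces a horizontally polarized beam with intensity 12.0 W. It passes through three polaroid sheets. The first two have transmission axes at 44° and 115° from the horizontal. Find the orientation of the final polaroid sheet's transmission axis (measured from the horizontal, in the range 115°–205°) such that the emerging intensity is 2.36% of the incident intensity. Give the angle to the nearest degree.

I₁ = I₀ cos²(44° − 0°) = I₀ cos²(44°) = 0.5174 I₀.
I₂ = I₁ cos²(115° − 44°) = 0.5174 I₀ · cos²(71°) = 0.05485 I₀.
Need I₃/I₀ = 0.0236, so cos²(θ − 115°) = 0.0236 / 0.05485 = 0.4303.
θ − 115° = arccos(√0.4303) = 49.0°, giving θ ≈ 115 + 49.0 = 164.0°.

θ ≈ 164°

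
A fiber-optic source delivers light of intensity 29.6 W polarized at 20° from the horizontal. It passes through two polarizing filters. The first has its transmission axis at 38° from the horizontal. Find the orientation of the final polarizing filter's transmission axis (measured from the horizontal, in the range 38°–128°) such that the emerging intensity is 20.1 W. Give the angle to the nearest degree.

By Malus's law, I₁ = I₀ cos²(38° − 20°) = I₀ cos²(18°) = 0.9045 I₀.
Target fraction: 20.1 / 29.6 W = 0.6791 of I₀.
Need I₂/I₀ = 0.6791, so cos²(θ − 38°) = 0.6791 / 0.9045 = 0.7507.
θ − 38° = arccos(√0.7507) = 30.0°, giving θ ≈ 38 + 30.0 = 68.0°.

θ ≈ 68°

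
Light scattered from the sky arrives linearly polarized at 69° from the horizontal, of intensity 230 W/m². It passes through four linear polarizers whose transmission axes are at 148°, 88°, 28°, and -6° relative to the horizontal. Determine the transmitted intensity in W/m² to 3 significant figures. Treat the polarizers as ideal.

I ≈ 0.360 W/m²

I₁ = 230 W/m² · cos²(79°) = 8.374 W/m².
I₂ = I₁ · cos²(60°) = 8.374 · 0.25 = 2.093 W/m².
I₃ = I₂ · cos²(60°) = 2.093 · 0.25 = 0.5234 W/m².
I₄ = I₃ · cos²(34°) = 0.5234 · 0.6873 = 0.3597 W/m².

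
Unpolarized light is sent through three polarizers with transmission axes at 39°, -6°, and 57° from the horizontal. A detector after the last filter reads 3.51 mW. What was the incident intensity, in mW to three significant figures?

Unpolarized light through the first polarizer → I₁ = ½ I₀, now polarized at 39°.
I₂ = I₁ cos²(-6° − 39°) = 0.5 I₀ · cos²(45°) = 0.25 I₀.
I₃ = I₂ cos²(57° + 6°) = 0.25 I₀ · cos²(63°) = 0.05153 I₀.
So 3.51 mW = 0.05153 I₀, giving I₀ = 3.51/0.05153 = 68.12 mW.

I₀ ≈ 68.1 mW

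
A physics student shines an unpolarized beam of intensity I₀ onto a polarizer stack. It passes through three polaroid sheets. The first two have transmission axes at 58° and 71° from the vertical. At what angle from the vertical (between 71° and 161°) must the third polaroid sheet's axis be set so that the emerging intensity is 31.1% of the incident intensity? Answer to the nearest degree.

θ ≈ 107°

Unpolarized light through the first polarizer → I₁ = ½ I₀, now polarized at 58°.
I₂ = I₁ cos²(71° − 58°) = 0.5 I₀ · cos²(13°) = 0.4747 I₀.
Need I₃/I₀ = 0.311, so cos²(θ − 71°) = 0.311 / 0.4747 = 0.6552.
θ − 71° = arccos(√0.6552) = 36.0°, giving θ ≈ 71 + 36.0 = 107.0°.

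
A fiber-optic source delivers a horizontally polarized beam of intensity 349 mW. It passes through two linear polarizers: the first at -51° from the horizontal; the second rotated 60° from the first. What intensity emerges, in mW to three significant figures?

By Malus's law, I₁ = 349 mW · cos²(51°) = 138.2 mW.
I₂ = I₁ · cos²(60°) = 138.2 · 0.25 = 34.55 mW.

I ≈ 34.6 mW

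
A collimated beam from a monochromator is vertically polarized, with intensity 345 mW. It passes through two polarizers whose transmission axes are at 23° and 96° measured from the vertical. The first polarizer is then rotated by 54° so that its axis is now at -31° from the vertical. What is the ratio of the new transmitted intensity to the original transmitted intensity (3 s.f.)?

Before rotation:
I₁ = I₀ cos²(23° − 0°) = I₀ cos²(23°) = 0.8473 I₀.
I₂ = I₁ cos²(96° − 23°) = 0.8473 I₀ · cos²(73°) = 0.07243 I₀.
After rotation:
I₁ = I₀ cos²(-31° − 0°) = I₀ cos²(31°) = 0.7347 I₀.
Angle between axes 1 and 2: 53°. I₂ = 0.7347 I₀ · cos²(53°) = 0.2661 I₀.
Ratio = 0.2661 / 0.07243 = 3.674.

I_new/I_old ≈ 3.67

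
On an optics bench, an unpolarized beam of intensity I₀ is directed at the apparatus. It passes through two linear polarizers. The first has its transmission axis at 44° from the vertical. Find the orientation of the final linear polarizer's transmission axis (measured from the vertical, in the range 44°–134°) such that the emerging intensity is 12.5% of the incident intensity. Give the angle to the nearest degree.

Unpolarized light through the first polarizer → I₁ = ½ I₀, now polarized at 44°.
Need I₂/I₀ = 0.125, so cos²(θ − 44°) = 0.125 / 0.5 = 0.25.
θ − 44° = arccos(√0.25) = 60.0°, giving θ ≈ 44 + 60.0 = 104.0°.

θ ≈ 104°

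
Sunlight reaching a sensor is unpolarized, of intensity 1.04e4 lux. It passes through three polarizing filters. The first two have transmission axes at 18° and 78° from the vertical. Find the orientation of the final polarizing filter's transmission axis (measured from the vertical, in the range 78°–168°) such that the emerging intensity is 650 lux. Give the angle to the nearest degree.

Unpolarized light through the first polarizer → I₁ = ½ I₀, now polarized at 18°.
I₂ = I₁ cos²(78° − 18°) = 0.5 I₀ · cos²(60°) = 0.125 I₀.
Target fraction: 650 / 1.04e4 lux = 0.0625 of I₀.
Need I₃/I₀ = 0.0625, so cos²(θ − 78°) = 0.0625 / 0.125 = 0.5.
θ − 78° = arccos(√0.5) = 45.0°, giving θ ≈ 78 + 45.0 = 123.0°.

θ ≈ 123°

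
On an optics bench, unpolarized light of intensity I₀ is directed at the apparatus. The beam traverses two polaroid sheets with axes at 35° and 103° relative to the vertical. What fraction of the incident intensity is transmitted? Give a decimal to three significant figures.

Unpolarized light through the first polarizer → I₁ = ½ I₀, now polarized at 35°.
I₂ = I₁ cos²(103° − 35°) = 0.5 I₀ · cos²(68°) = 0.07017 I₀.
Transmitted fraction = 0.07017.

≈ 0.0702 I₀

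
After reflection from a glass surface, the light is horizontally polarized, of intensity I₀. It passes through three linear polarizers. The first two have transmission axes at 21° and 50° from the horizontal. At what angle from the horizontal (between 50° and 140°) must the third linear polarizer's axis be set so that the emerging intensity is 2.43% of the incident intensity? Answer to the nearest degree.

I₁ = I₀ cos²(21° − 0°) = I₀ cos²(21°) = 0.8716 I₀.
I₂ = I₁ cos²(50° − 21°) = 0.8716 I₀ · cos²(29°) = 0.6667 I₀.
Need I₃/I₀ = 0.0243, so cos²(θ − 50°) = 0.0243 / 0.6667 = 0.03645.
θ − 50° = arccos(√0.03645) = 79.0°, giving θ ≈ 50 + 79.0 = 129.0°.

θ ≈ 129°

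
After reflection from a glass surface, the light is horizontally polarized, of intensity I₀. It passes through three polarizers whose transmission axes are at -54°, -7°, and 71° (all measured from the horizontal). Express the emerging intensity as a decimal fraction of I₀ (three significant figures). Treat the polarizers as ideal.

≈ 0.00695 I₀

I₁ = I₀ cos²(-54° − 0°) = I₀ cos²(54°) = 0.3455 I₀.
I₂ = I₁ cos²(-7° + 54°) = 0.3455 I₀ · cos²(47°) = 0.1607 I₀.
I₃ = I₂ cos²(71° + 7°) = 0.1607 I₀ · cos²(78°) = 0.006946 I₀.
Transmitted fraction = 0.006946.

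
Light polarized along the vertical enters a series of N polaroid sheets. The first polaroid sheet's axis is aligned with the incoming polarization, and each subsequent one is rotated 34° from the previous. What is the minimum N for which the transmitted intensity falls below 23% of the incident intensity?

First polarizer is aligned with the polarization: full transmission.
Each further stage multiplies by cos²(34°) = 0.6873.
After N polarizers: T = 0.6873^(N−1). Require T < 0.23 ⇒ N−1 > ln(0.23)/ln(0.6873) = 3.92, so N−1 ≥ 4 and N = 5.
Check: N=5 gives T = 0.2231 < 0.23; N=4 gives T = 0.3247.

N = 5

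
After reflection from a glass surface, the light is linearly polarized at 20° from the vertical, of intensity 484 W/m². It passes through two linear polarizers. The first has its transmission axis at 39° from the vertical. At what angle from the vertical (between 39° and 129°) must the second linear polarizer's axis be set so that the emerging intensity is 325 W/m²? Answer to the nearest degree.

I₁ = I₀ cos²(39° − 20°) = I₀ cos²(19°) = 0.894 I₀.
Target fraction: 325 / 484 W/m² = 0.6715 of I₀.
Need I₂/I₀ = 0.6715, so cos²(θ − 39°) = 0.6715 / 0.894 = 0.7511.
θ − 39° = arccos(√0.7511) = 29.9°, giving θ ≈ 39 + 29.9 = 68.9°.

θ ≈ 69°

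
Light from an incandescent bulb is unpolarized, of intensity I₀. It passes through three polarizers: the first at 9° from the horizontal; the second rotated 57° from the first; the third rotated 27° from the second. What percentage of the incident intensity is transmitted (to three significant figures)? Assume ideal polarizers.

≈ 11.8%

Unpolarized light through the first polarizer → I₁ = ½ I₀, now polarized at 9°.
I₂ = I₁ cos²(57°) = 0.5 · 0.2966 I₀ = 0.1483 I₀.
I₃ = I₂ cos²(27°) = 0.1483 · 0.7939 I₀ = 0.1177 I₀.
That is 11.77% of the incident intensity.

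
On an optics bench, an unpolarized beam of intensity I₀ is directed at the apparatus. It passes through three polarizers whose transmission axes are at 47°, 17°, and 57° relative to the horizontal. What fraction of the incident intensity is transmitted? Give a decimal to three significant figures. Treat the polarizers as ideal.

Unpolarized light through the first polarizer → I₁ = ½ I₀, now polarized at 47°.
I₂ = I₁ cos²(17° − 47°) = 0.5 I₀ · cos²(30°) = 0.375 I₀.
I₃ = I₂ cos²(57° − 17°) = 0.375 I₀ · cos²(40°) = 0.2201 I₀.
Transmitted fraction = 0.2201.

≈ 0.220 I₀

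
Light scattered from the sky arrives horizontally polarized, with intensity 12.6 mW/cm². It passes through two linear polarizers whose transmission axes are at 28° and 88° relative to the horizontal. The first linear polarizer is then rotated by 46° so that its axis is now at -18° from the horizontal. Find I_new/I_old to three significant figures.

Before rotation:
I₁ = I₀ cos²(28° − 0°) = I₀ cos²(28°) = 0.7796 I₀.
I₂ = I₁ cos²(88° − 28°) = 0.7796 I₀ · cos²(60°) = 0.1949 I₀.
After rotation:
I₁ = I₀ cos²(-18° − 0°) = I₀ cos²(18°) = 0.9045 I₀.
Angle between axes 1 and 2: 74°. I₂ = 0.9045 I₀ · cos²(74°) = 0.06872 I₀.
Ratio = 0.06872 / 0.1949 = 0.3526.

I_new/I_old ≈ 0.353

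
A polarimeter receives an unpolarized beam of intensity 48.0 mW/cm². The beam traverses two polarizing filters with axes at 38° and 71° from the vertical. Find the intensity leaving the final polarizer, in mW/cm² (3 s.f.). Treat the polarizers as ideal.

I ≈ 16.9 mW/cm²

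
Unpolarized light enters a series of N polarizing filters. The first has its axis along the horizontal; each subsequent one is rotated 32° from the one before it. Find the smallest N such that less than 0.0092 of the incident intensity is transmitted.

N = 14

First polarizer halves the unpolarized light: factor 1/2.
Each further stage multiplies by cos²(32°) = 0.7192.
After N polarizers: T = 0.5·0.7192^(N−1). Require T < 0.0092 ⇒ N−1 > ln(0.0092/0.5)/ln(0.7192) = 12.12, so N−1 ≥ 13 and N = 14.
Check: N=14 gives T = 0.006885 < 0.0092; N=13 gives T = 0.009573.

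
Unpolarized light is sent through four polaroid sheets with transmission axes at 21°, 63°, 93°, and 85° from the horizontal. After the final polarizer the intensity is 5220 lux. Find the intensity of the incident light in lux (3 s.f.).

I₀ ≈ 2.57e4 lux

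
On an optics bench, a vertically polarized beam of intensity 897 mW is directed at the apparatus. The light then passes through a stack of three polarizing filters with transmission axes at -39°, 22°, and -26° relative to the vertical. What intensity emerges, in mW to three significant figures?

I₁ = 897 mW · cos²(39°) = 541.7 mW.
I₂ = I₁ · cos²(61°) = 541.7 · 0.235 = 127.3 mW.
I₃ = I₂ · cos²(48°) = 127.3 · 0.4477 = 57.01 mW.

I ≈ 57.0 mW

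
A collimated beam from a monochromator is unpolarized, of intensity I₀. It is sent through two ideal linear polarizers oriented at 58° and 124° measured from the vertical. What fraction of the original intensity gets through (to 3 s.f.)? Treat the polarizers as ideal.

≈ 0.0827 I₀

Unpolarized light through the first polarizer → I₁ = ½ I₀, now polarized at 58°.
I₂ = I₁ cos²(124° − 58°) = 0.5 I₀ · cos²(66°) = 0.08272 I₀.
Transmitted fraction = 0.08272.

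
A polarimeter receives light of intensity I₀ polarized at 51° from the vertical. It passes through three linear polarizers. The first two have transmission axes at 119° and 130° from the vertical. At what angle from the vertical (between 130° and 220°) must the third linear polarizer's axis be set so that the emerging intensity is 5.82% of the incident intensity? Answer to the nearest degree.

θ ≈ 179°

By Malus's law, I₁ = I₀ cos²(119° − 51°) = I₀ cos²(68°) = 0.1403 I₀.
I₂ = I₁ cos²(130° − 119°) = 0.1403 I₀ · cos²(11°) = 0.1352 I₀.
Need I₃/I₀ = 0.0582, so cos²(θ − 130°) = 0.0582 / 0.1352 = 0.4304.
θ − 130° = arccos(√0.4304) = 49.0°, giving θ ≈ 130 + 49.0 = 179.0°.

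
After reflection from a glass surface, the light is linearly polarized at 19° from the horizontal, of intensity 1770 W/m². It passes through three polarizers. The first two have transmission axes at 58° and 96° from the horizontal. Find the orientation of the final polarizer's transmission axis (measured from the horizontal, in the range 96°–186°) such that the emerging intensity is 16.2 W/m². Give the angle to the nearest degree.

θ ≈ 177°

By Malus's law, I₁ = I₀ cos²(58° − 19°) = I₀ cos²(39°) = 0.604 I₀.
I₂ = I₁ cos²(96° − 58°) = 0.604 I₀ · cos²(38°) = 0.375 I₀.
Target fraction: 16.2 / 1770 W/m² = 0.009153 of I₀.
Need I₃/I₀ = 0.009153, so cos²(θ − 96°) = 0.009153 / 0.375 = 0.0244.
θ − 96° = arccos(√0.0244) = 81.0°, giving θ ≈ 96 + 81.0 = 177.0°.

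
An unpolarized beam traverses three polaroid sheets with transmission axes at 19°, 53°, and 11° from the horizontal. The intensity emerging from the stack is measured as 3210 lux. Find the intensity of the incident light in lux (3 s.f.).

Unpolarized light through the first polarizer → I₁ = ½ I₀, now polarized at 19°.
I₂ = I₁ cos²(53° − 19°) = 0.5 I₀ · cos²(34°) = 0.3437 I₀.
I₃ = I₂ cos²(11° − 53°) = 0.3437 I₀ · cos²(42°) = 0.1898 I₀.
So 3210 lux = 0.1898 I₀, giving I₀ = 3210/0.1898 = 1.691e+04 lux.

I₀ ≈ 1.69e4 lux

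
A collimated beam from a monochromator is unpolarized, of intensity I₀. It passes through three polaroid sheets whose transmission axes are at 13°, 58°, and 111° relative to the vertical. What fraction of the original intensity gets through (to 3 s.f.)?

≈ 0.0905 I₀

Unpolarized light through the first polarizer → I₁ = ½ I₀, now polarized at 13°.
I₂ = I₁ cos²(58° − 13°) = 0.5 I₀ · cos²(45°) = 0.25 I₀.
I₃ = I₂ cos²(111° − 58°) = 0.25 I₀ · cos²(53°) = 0.09055 I₀.
Transmitted fraction = 0.09055.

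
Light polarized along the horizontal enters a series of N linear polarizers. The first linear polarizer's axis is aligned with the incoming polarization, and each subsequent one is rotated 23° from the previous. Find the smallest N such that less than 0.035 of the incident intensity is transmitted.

First polarizer is aligned with the polarization: full transmission.
Each further stage multiplies by cos²(23°) = 0.8473.
After N polarizers: T = 0.8473^(N−1). Require T < 0.035 ⇒ N−1 > ln(0.035)/ln(0.8473) = 20.24, so N−1 ≥ 21 and N = 22.
Check: N=22 gives T = 0.03084 < 0.035; N=21 gives T = 0.0364.

N = 22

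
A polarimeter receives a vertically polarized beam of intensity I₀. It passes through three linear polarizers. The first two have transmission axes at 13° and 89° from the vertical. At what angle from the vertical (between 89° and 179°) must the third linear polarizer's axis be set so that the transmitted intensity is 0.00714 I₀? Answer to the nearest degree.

I₁ = I₀ cos²(13° − 0°) = I₀ cos²(13°) = 0.9494 I₀.
I₂ = I₁ cos²(89° − 13°) = 0.9494 I₀ · cos²(76°) = 0.05556 I₀.
Need I₃/I₀ = 0.00714, so cos²(θ − 89°) = 0.00714 / 0.05556 = 0.1285.
θ − 89° = arccos(√0.1285) = 69.0°, giving θ ≈ 89 + 69.0 = 158.0°.

θ ≈ 158°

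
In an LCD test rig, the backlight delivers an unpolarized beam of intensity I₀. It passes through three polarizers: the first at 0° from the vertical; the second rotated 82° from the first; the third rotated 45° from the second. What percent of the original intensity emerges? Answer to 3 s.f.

Unpolarized light through the first polarizer → I₁ = ½ I₀, now polarized at 0°.
I₂ = I₁ cos²(82°) = 0.5 · 0.01937 I₀ = 0.009685 I₀.
I₃ = I₂ cos²(45°) = 0.009685 · 0.5 I₀ = 0.004842 I₀.
That is 0.4842% of the incident intensity.

≈ 0.484%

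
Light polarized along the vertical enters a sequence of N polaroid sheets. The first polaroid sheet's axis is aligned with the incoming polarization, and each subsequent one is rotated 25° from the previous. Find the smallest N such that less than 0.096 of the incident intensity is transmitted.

N = 13

First polarizer is aligned with the polarization: full transmission.
Each further stage multiplies by cos²(25°) = 0.8214.
After N polarizers: T = 0.8214^(N−1). Require T < 0.096 ⇒ N−1 > ln(0.096)/ln(0.8214) = 11.91, so N−1 ≥ 12 and N = 13.
Check: N=13 gives T = 0.09432 < 0.096; N=12 gives T = 0.1148.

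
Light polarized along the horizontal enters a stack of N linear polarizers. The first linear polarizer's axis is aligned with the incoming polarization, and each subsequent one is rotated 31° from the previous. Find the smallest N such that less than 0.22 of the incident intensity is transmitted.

N = 6

First polarizer is aligned with the polarization: full transmission.
Each further stage multiplies by cos²(31°) = 0.7347.
After N polarizers: T = 0.7347^(N−1). Require T < 0.22 ⇒ N−1 > ln(0.22)/ln(0.7347) = 4.91, so N−1 ≥ 5 and N = 6.
Check: N=6 gives T = 0.2141 < 0.22; N=5 gives T = 0.2914.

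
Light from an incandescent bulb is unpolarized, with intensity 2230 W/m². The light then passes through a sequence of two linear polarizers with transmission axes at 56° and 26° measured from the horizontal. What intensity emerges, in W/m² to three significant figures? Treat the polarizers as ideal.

I ≈ 836 W/m²

Unpolarized light through the first polarizer → I₁ = 2230 W/m²/2 = 1115 W/m², polarized at 56°.
I₂ = I₁ · cos²(30°) = 1115 · 0.75 = 836.3 W/m².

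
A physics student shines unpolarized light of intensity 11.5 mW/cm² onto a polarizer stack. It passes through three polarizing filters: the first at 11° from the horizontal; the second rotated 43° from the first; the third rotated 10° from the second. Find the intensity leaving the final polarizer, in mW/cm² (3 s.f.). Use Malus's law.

Unpolarized light through the first polarizer → I₁ = 11.5 mW/cm²/2 = 5.75 mW/cm², polarized at 11°.
I₂ = I₁ · cos²(43°) = 5.75 · 0.5349 = 3.076 mW/cm².
I₃ = I₂ · cos²(10°) = 3.076 · 0.9698 = 2.983 mW/cm².

I ≈ 2.98 mW/cm²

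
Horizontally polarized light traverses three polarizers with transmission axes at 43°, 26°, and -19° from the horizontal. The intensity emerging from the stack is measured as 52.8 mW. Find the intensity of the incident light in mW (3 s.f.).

I₀ ≈ 216 mW

By Malus's law, I₁ = I₀ cos²(43° − 0°) = I₀ cos²(43°) = 0.5349 I₀.
I₂ = I₁ cos²(26° − 43°) = 0.5349 I₀ · cos²(17°) = 0.4892 I₀.
I₃ = I₂ cos²(-19° − 26°) = 0.4892 I₀ · cos²(45°) = 0.2446 I₀.
So 52.8 mW = 0.2446 I₀, giving I₀ = 52.8/0.2446 = 215.9 mW.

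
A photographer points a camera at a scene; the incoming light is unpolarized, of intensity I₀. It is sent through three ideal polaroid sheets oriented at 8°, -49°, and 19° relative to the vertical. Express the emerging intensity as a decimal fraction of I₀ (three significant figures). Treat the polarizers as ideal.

≈ 0.0208 I₀

Unpolarized light through the first polarizer → I₁ = ½ I₀, now polarized at 8°.
I₂ = I₁ cos²(-49° − 8°) = 0.5 I₀ · cos²(57°) = 0.1483 I₀.
I₃ = I₂ cos²(19° + 49°) = 0.1483 I₀ · cos²(68°) = 0.02081 I₀.
Transmitted fraction = 0.02081.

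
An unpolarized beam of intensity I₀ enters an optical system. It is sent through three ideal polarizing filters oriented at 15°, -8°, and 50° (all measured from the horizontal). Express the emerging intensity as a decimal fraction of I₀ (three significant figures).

Unpolarized light through the first polarizer → I₁ = ½ I₀, now polarized at 15°.
I₂ = I₁ cos²(-8° − 15°) = 0.5 I₀ · cos²(23°) = 0.4237 I₀.
I₃ = I₂ cos²(50° + 8°) = 0.4237 I₀ · cos²(58°) = 0.119 I₀.
Transmitted fraction = 0.119.

≈ 0.119 I₀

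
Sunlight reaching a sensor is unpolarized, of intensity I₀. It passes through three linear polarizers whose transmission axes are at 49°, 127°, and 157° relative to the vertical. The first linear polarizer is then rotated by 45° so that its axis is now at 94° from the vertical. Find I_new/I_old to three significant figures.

I_new/I_old ≈ 16.3

Before rotation:
Unpolarized light through the first polarizer → I₁ = ½ I₀, now polarized at 49°.
I₂ = I₁ cos²(127° − 49°) = 0.5 I₀ · cos²(78°) = 0.02161 I₀.
I₃ = I₂ cos²(157° − 127°) = 0.02161 I₀ · cos²(30°) = 0.01621 I₀.
After rotation:
Unpolarized light through the first polarizer → I₁ = ½ I₀, now polarized at 94°.
I₂ = I₁ cos²(127° − 94°) = 0.5 I₀ · cos²(33°) = 0.3517 I₀.
I₃ = I₂ cos²(157° − 127°) = 0.3517 I₀ · cos²(30°) = 0.2638 I₀.
Ratio = 0.2638 / 0.01621 = 16.27.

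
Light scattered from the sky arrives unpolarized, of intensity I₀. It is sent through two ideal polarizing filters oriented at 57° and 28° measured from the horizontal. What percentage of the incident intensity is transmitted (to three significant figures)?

Unpolarized light through the first polarizer → I₁ = ½ I₀, now polarized at 57°.
I₂ = I₁ cos²(28° − 57°) = 0.5 I₀ · cos²(29°) = 0.3825 I₀.
That is 38.25% of the incident intensity.

≈ 38.2%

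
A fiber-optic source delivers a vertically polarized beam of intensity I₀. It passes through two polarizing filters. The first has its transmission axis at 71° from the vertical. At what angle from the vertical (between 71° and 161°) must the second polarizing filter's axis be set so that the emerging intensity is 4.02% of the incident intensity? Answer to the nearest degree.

I₁ = I₀ cos²(71° − 0°) = I₀ cos²(71°) = 0.106 I₀.
Need I₂/I₀ = 0.0402, so cos²(θ − 71°) = 0.0402 / 0.106 = 0.3793.
θ − 71° = arccos(√0.3793) = 52.0°, giving θ ≈ 71 + 52.0 = 123.0°.

θ ≈ 123°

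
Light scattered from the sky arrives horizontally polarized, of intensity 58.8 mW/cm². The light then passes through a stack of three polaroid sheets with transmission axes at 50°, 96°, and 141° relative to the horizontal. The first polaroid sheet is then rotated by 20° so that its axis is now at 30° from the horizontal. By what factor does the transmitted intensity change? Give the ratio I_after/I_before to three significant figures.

I_new/I_old ≈ 0.622

Before rotation:
I₁ = I₀ cos²(50° − 0°) = I₀ cos²(50°) = 0.4132 I₀.
I₂ = I₁ cos²(96° − 50°) = 0.4132 I₀ · cos²(46°) = 0.1994 I₀.
I₃ = I₂ cos²(141° − 96°) = 0.1994 I₀ · cos²(45°) = 0.09969 I₀.
After rotation:
I₁ = I₀ cos²(30° − 0°) = I₀ cos²(30°) = 0.75 I₀.
I₂ = I₁ cos²(96° − 30°) = 0.75 I₀ · cos²(66°) = 0.1241 I₀.
I₃ = I₂ cos²(141° − 96°) = 0.1241 I₀ · cos²(45°) = 0.06204 I₀.
Ratio = 0.06204 / 0.09969 = 0.6223.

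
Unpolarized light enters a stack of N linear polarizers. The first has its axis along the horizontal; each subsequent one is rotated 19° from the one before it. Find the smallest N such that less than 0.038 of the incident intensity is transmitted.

N = 25

First polarizer halves the unpolarized light: factor 1/2.
Each further stage multiplies by cos²(19°) = 0.894.
After N polarizers: T = 0.5·0.894^(N−1). Require T < 0.038 ⇒ N−1 > ln(0.038/0.5)/ln(0.894) = 23.00, so N−1 ≥ 24 and N = 25.
Check: N=25 gives T = 0.03397 < 0.038; N=24 gives T = 0.038.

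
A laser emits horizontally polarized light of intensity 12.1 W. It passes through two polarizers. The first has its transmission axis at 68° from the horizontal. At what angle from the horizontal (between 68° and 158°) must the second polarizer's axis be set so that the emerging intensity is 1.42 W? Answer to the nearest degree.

By Malus's law, I₁ = I₀ cos²(68° − 0°) = I₀ cos²(68°) = 0.1403 I₀.
Target fraction: 1.42 / 12.1 W = 0.1174 of I₀.
Need I₂/I₀ = 0.1174, so cos²(θ − 68°) = 0.1174 / 0.1403 = 0.8363.
θ − 68° = arccos(√0.8363) = 23.9°, giving θ ≈ 68 + 23.9 = 91.9°.

θ ≈ 92°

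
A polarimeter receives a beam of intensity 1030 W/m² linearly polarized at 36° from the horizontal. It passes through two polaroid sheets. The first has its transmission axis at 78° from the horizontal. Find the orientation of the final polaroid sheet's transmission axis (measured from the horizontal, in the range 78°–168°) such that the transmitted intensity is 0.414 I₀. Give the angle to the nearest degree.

By Malus's law, I₁ = I₀ cos²(78° − 36°) = I₀ cos²(42°) = 0.5523 I₀.
Need I₂/I₀ = 0.414, so cos²(θ − 78°) = 0.414 / 0.5523 = 0.7496.
θ − 78° = arccos(√0.7496) = 30.0°, giving θ ≈ 78 + 30.0 = 108.0°.

θ ≈ 108°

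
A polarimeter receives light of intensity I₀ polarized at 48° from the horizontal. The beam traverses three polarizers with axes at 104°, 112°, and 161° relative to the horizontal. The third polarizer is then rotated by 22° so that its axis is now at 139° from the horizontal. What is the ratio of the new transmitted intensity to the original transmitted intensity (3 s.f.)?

I_new/I_old ≈ 1.84

Before rotation:
I₁ = I₀ cos²(104° − 48°) = I₀ cos²(56°) = 0.3127 I₀.
I₂ = I₁ cos²(112° − 104°) = 0.3127 I₀ · cos²(8°) = 0.3066 I₀.
I₃ = I₂ cos²(161° − 112°) = 0.3066 I₀ · cos²(49°) = 0.132 I₀.
After rotation:
I₁ = I₀ cos²(104° − 48°) = I₀ cos²(56°) = 0.3127 I₀.
I₂ = I₁ cos²(112° − 104°) = 0.3127 I₀ · cos²(8°) = 0.3066 I₀.
I₃ = I₂ cos²(139° − 112°) = 0.3066 I₀ · cos²(27°) = 0.2434 I₀.
Ratio = 0.2434 / 0.132 = 1.844.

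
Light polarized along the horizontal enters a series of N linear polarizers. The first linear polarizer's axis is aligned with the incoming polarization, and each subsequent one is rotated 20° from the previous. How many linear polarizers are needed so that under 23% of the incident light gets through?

First polarizer is aligned with the polarization: full transmission.
Each further stage multiplies by cos²(20°) = 0.883.
After N polarizers: T = 0.883^(N−1). Require T < 0.23 ⇒ N−1 > ln(0.23)/ln(0.883) = 11.81, so N−1 ≥ 12 and N = 13.
Check: N=13 gives T = 0.2247 < 0.23; N=12 gives T = 0.2545.

N = 13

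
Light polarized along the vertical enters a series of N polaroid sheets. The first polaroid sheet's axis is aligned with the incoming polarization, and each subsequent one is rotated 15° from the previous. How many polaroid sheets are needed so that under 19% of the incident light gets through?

N = 25

First polarizer is aligned with the polarization: full transmission.
Each further stage multiplies by cos²(15°) = 0.933.
After N polarizers: T = 0.933^(N−1). Require T < 0.19 ⇒ N−1 > ln(0.19)/ln(0.933) = 23.95, so N−1 ≥ 24 and N = 25.
Check: N=25 gives T = 0.1894 < 0.19; N=24 gives T = 0.203.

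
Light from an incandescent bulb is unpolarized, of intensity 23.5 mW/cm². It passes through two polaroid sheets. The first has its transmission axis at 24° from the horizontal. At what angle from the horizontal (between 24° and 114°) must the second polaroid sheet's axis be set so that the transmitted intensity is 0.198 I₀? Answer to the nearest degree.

Unpolarized light through the first polarizer → I₁ = ½ I₀, now polarized at 24°.
Need I₂/I₀ = 0.198, so cos²(θ − 24°) = 0.198 / 0.5 = 0.396.
θ − 24° = arccos(√0.396) = 51.0°, giving θ ≈ 24 + 51.0 = 75.0°.

θ ≈ 75°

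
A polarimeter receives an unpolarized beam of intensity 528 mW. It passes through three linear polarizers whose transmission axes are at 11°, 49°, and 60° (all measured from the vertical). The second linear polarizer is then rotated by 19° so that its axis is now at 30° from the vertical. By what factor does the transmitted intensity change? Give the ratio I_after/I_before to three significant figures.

Before rotation:
Unpolarized light through the first polarizer → I₁ = ½ I₀, now polarized at 11°.
I₂ = I₁ cos²(49° − 11°) = 0.5 I₀ · cos²(38°) = 0.3105 I₀.
I₃ = I₂ cos²(60° − 49°) = 0.3105 I₀ · cos²(11°) = 0.2992 I₀.
After rotation:
Unpolarized light through the first polarizer → I₁ = ½ I₀, now polarized at 11°.
I₂ = I₁ cos²(30° − 11°) = 0.5 I₀ · cos²(19°) = 0.447 I₀.
I₃ = I₂ cos²(60° − 30°) = 0.447 I₀ · cos²(30°) = 0.3353 I₀.
Ratio = 0.3353 / 0.2992 = 1.121.

I_new/I_old ≈ 1.12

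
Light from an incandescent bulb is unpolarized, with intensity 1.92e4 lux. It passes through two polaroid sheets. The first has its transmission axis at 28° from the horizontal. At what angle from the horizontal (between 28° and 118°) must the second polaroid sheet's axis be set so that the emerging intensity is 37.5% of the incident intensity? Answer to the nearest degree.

θ ≈ 58°

Unpolarized light through the first polarizer → I₁ = ½ I₀, now polarized at 28°.
Need I₂/I₀ = 0.375, so cos²(θ − 28°) = 0.375 / 0.5 = 0.75.
θ − 28° = arccos(√0.75) = 30.0°, giving θ ≈ 28 + 30.0 = 58.0°.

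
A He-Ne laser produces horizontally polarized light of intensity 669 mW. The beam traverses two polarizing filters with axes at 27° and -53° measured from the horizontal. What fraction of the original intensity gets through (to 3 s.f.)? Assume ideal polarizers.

I/I₀ ≈ 0.0239

By Malus's law, I₁ = 669 mW · cos²(27°) = 531.1 mW.
I₂ = I₁ · cos²(80°) = 531.1 · 0.03015 = 16.02 mW.
Transmitted fraction = 0.02394.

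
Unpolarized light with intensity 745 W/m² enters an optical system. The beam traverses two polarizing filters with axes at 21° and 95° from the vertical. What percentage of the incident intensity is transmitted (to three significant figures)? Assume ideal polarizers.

≈ 3.80%

Unpolarized light through the first polarizer → I₁ = 745 W/m²/2 = 372.5 W/m², polarized at 21°.
I₂ = I₁ · cos²(74°) = 372.5 · 0.07598 = 28.3 W/m².
That is 3.799% of the incident intensity.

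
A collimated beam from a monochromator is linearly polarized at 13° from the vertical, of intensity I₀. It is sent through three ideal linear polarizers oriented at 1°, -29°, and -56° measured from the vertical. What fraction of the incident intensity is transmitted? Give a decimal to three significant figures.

≈ 0.570 I₀

I₁ = I₀ cos²(1° − 13°) = I₀ cos²(12°) = 0.9568 I₀.
I₂ = I₁ cos²(-29° − 1°) = 0.9568 I₀ · cos²(30°) = 0.7176 I₀.
I₃ = I₂ cos²(-56° + 29°) = 0.7176 I₀ · cos²(27°) = 0.5697 I₀.
Transmitted fraction = 0.5697.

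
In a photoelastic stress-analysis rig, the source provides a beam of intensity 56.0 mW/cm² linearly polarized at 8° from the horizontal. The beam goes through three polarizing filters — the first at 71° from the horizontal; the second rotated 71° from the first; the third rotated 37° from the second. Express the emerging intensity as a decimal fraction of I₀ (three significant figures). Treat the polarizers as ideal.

I₁ = 56.0 mW/cm² · cos²(63°) = 11.54 mW/cm².
I₂ = I₁ · cos²(71°) = 11.54 · 0.106 = 1.223 mW/cm².
I₃ = I₂ · cos²(37°) = 1.223 · 0.6378 = 0.7803 mW/cm².
Transmitted fraction = 0.01393.

I/I₀ ≈ 0.0139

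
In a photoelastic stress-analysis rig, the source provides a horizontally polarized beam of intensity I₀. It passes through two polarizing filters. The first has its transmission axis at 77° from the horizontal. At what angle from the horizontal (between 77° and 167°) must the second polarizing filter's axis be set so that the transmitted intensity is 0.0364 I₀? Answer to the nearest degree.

I₁ = I₀ cos²(77° − 0°) = I₀ cos²(77°) = 0.0506 I₀.
Need I₂/I₀ = 0.0364, so cos²(θ − 77°) = 0.0364 / 0.0506 = 0.7193.
θ − 77° = arccos(√0.7193) = 32.0°, giving θ ≈ 77 + 32.0 = 109.0°.

θ ≈ 109°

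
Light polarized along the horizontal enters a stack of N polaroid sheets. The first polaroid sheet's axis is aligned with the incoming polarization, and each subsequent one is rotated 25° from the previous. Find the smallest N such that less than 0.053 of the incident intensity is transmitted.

First polarizer is aligned with the polarization: full transmission.
Each further stage multiplies by cos²(25°) = 0.8214.
After N polarizers: T = 0.8214^(N−1). Require T < 0.053 ⇒ N−1 > ln(0.053)/ln(0.8214) = 14.93, so N−1 ≥ 15 and N = 16.
Check: N=16 gives T = 0.05227 < 0.053; N=15 gives T = 0.06364.

N = 16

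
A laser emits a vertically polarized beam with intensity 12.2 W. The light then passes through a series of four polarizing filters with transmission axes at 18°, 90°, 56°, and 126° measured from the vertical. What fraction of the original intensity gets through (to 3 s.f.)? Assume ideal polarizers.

I₁ = 12.2 W · cos²(18°) = 11.04 W.
I₂ = I₁ · cos²(72°) = 11.04 · 0.09549 = 1.054 W.
I₃ = I₂ · cos²(34°) = 1.054 · 0.6873 = 0.7242 W.
I₄ = I₃ · cos²(70°) = 0.7242 · 0.117 = 0.08472 W.
Transmitted fraction = 0.006944.

I/I₀ ≈ 0.00694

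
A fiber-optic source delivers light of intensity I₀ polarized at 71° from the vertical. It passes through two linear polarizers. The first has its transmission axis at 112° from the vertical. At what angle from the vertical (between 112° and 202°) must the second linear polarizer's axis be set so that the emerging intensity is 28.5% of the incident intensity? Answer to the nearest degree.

θ ≈ 157°

I₁ = I₀ cos²(112° − 71°) = I₀ cos²(41°) = 0.5696 I₀.
Need I₂/I₀ = 0.285, so cos²(θ − 112°) = 0.285 / 0.5696 = 0.5004.
θ − 112° = arccos(√0.5004) = 45.0°, giving θ ≈ 112 + 45.0 = 157.0°.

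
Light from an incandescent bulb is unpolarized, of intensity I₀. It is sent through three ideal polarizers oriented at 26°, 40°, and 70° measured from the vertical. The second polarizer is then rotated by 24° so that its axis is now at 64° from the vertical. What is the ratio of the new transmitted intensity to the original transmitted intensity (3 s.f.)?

Before rotation:
Unpolarized light through the first polarizer → I₁ = ½ I₀, now polarized at 26°.
I₂ = I₁ cos²(40° − 26°) = 0.5 I₀ · cos²(14°) = 0.4707 I₀.
I₃ = I₂ cos²(70° − 40°) = 0.4707 I₀ · cos²(30°) = 0.3531 I₀.
After rotation:
Unpolarized light through the first polarizer → I₁ = ½ I₀, now polarized at 26°.
I₂ = I₁ cos²(64° − 26°) = 0.5 I₀ · cos²(38°) = 0.3105 I₀.
I₃ = I₂ cos²(70° − 64°) = 0.3105 I₀ · cos²(6°) = 0.3071 I₀.
Ratio = 0.3071 / 0.3531 = 0.8698.

I_new/I_old ≈ 0.870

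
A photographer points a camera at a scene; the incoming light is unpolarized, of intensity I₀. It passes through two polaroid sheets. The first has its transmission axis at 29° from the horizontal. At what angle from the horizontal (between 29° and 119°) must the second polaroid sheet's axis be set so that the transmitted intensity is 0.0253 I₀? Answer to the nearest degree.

Unpolarized light through the first polarizer → I₁ = ½ I₀, now polarized at 29°.
Need I₂/I₀ = 0.0253, so cos²(θ − 29°) = 0.0253 / 0.5 = 0.0506.
θ − 29° = arccos(√0.0506) = 77.0°, giving θ ≈ 29 + 77.0 = 106.0°.

θ ≈ 106°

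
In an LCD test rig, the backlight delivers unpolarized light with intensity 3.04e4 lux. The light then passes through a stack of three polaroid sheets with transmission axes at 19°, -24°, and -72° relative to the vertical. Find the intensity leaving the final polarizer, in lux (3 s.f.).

I ≈ 3640 lux

Unpolarized light through the first polarizer → I₁ = 3.04e4 lux/2 = 1.52e+04 lux, polarized at 19°.
I₂ = I₁ · cos²(43°) = 1.52e+04 · 0.5349 = 8130 lux.
I₃ = I₂ · cos²(48°) = 8130 · 0.4477 = 3640 lux.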